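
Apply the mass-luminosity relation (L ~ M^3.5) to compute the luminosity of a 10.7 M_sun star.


L/L_sun = (M/M_sun)^3.5 = 10.7^3.5 = 4007.2203

4007.2203 L_sun


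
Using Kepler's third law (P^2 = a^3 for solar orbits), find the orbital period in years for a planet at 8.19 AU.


P = a^(3/2) = 8.19^1.5 = 23.4383

23.4383 years


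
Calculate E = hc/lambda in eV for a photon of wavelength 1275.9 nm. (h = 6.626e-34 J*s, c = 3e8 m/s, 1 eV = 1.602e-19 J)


E = hc/lambda = 6.626e-34 * 3e8 / 1.276e-06 = 1.558e-19 J = 0.9725 eV

0.9725 eV


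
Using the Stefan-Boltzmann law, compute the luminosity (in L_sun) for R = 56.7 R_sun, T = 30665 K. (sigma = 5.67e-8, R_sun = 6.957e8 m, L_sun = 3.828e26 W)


R = 56.7 * 6.957e8 m = 3.944619e+10 m. L = 4*pi*R^2*sigma*T^4 = 4*pi*(3.944619e+10)^2 * 5.67e-8 * 30665^4 = 9.803359376e+32 W. L/L_sun = 9.803359376e+32 / 3.828e26 = 2.561e+06

2.561e+06 L_sun


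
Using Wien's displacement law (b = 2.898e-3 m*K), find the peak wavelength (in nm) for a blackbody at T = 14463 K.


lam_max = b / T = 2.898e-3 / 14463 = 2.004e-07 m = 200.3734 nm

200.3734 nm


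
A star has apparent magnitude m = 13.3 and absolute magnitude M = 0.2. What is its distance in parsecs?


d = 10^((m - M + 5)/5) = 10^((13.3 - 0.2 + 5)/5) = 4168.6938

4168.6938 pc


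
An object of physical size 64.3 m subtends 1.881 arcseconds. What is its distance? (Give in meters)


D = size / theta_rad, theta_rad = 1.881 * pi/(180*3600) = 9.119e-06, D = 7.051e+06

7.051e+06 m


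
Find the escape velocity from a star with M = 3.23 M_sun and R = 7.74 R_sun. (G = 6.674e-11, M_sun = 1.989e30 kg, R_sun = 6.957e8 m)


M = 3.23 * 1.989e30 kg = 6.42447e+30 kg; R = 7.74 * 6.957e8 m = 5.384718e+09 m. v_esc = sqrt(2GM/R) = sqrt(2 * 6.674e-11 * 6.42447e+30 / 5.384718e+09) = 399066.4978

399066.4978 m/s


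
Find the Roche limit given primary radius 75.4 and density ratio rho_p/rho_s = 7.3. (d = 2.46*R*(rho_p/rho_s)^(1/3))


d_Roche = 2.46 * 75.4 * 7.3^(1/3) = 359.8162

359.8162


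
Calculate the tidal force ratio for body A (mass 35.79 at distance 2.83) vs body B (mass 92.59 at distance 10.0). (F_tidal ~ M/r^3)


Ratio = (M1/r1^3) / (M2/r2^3) = (35.79/2.83^3) / (92.59/10.0^3) = 17.0545

17.0545


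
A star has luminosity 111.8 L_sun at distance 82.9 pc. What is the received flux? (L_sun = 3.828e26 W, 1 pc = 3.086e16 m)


F = L / (4*pi*d^2) = 4.280e+28 / (4*pi*(2.558e+18)^2) = 5.204e-10

5.204e-10 W/m^2


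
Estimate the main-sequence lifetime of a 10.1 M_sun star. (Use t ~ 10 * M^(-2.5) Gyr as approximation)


t = 10 * M^(-2.5) = 10 * 10.1^(-2.5) = 0.0308

0.0308 Gyr


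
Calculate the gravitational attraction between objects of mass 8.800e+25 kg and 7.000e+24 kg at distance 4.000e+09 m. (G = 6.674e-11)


F = G*m1*m2/r^2 = 6.674e-11 * 8.800e+25 * 7.000e+24 / (4.000e+09)^2 = 6.674e-11 * 6.160e+50 / 1.600e+19 = 2.569e+21

2.569e+21 N


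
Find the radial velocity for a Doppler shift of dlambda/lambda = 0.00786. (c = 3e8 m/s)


v = (dlambda/lambda) * c = 0.00786 * 3e8 = 2.358e+06

2.358e+06 m/s


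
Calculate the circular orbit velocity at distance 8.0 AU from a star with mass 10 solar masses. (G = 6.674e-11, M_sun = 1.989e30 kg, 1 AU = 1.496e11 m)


v = sqrt(GM/r) = sqrt(6.674e-11 * 1.989e+31 / 1.197e+12) = 33304.2534

33304.2534 m/s


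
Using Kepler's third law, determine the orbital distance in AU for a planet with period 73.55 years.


a = P^(2/3) = 73.55^(2/3) = 17.5545

17.5545 AU


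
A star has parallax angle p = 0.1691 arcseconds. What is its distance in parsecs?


d = 1/p = 1/0.1691 = 5.9137

5.9137 pc


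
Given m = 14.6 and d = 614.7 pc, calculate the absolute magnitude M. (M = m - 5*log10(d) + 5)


M = m - 5*log10(d) + 5 = 14.6 - 5*log10(614.7) + 5 = 5.6567

5.6567


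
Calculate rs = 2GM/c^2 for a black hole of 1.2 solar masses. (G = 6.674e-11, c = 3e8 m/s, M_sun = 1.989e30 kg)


M = 1.2 * 1.989e30 kg = 2.3868e+30 kg. rs = 2GM/c^2 = 2 * 6.674e-11 * 2.3868e+30 / (3e8)^2 = 3539.8896

3539.8896 m


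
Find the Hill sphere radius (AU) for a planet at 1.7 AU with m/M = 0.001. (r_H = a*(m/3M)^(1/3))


r_H = a * (m/3M)^(1/3) = 1.7 * (0.001/3)^(1/3) = 0.1179

0.1179 AU


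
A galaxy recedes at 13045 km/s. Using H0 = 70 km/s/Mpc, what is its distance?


d = v / H0 = 13045 / 70 = 186.3571

186.3571 Mpc


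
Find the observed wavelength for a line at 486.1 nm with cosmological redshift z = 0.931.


lam_obs = lam_emit * (1 + z) = 486.1 * (1 + 0.931) = 938.6591

938.6591 nm


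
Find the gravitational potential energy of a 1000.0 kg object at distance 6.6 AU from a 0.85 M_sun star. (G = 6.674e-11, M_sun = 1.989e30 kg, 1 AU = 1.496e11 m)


M = 0.85 * 1.989e30 kg = 1.69065e+30 kg; r = 6.6 AU * 1.496e11 m/AU = 9.8736e+11 m. U = -GM*m/r = -(6.674e-11 * 1.69065e+30 * 1000.0) / 9.8736e+11 = -1.143e+11

-1.143e+11 J


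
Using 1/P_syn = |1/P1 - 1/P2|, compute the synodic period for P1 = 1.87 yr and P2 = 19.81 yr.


1/P_syn = |1/P1 - 1/P2| = |1/1.87 - 1/19.81| => P_syn = 2.0649

2.0649 years


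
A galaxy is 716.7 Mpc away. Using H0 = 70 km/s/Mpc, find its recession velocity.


v = H0 * d = 70 * 716.7 = 50169.0

50169.0 km/s


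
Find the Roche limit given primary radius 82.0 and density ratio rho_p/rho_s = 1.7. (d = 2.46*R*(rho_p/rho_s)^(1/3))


d_Roche = 2.46 * 82.0 * 1.7^(1/3) = 240.7494

240.7494


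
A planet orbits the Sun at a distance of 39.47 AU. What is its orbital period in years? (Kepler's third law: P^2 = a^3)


P = a^(3/2) = 39.47^1.5 = 247.9709

247.9709 years


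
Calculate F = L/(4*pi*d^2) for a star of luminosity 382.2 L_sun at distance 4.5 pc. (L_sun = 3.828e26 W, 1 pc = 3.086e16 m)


F = L / (4*pi*d^2) = 1.463e+29 / (4*pi*(1.389e+17)^2) = 6.037e-07

6.037e-07 W/m^2


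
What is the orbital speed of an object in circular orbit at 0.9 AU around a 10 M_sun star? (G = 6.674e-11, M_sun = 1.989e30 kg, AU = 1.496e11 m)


v = sqrt(GM/r) = sqrt(6.674e-11 * 1.989e+31 / 1.346e+11) = 99294.0994

99294.0994 m/s


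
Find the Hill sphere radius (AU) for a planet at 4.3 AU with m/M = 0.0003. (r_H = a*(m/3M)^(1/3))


r_H = a * (m/3M)^(1/3) = 4.3 * (0.0003/3)^(1/3) = 0.1996

0.1996 AU


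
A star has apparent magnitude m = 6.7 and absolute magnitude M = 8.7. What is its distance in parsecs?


d = 10^((m - M + 5)/5) = 10^((6.7 - 8.7 + 5)/5) = 3.9811

3.9811 pc


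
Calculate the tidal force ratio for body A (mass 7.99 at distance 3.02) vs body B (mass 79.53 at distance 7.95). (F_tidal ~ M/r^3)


Ratio = (M1/r1^3) / (M2/r2^3) = (7.99/3.02^3) / (79.53/7.95^3) = 1.8327

1.8327


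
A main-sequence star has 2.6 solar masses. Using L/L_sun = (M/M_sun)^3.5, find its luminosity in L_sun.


L/L_sun = (M/M_sun)^3.5 = 2.6^3.5 = 28.3404

28.3404 L_sun


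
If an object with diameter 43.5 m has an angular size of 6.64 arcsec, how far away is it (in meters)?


D = size / theta_rad, theta_rad = 6.64 * pi/(180*3600) = 3.219e-05, D = 1.351e+06

1.351e+06 m


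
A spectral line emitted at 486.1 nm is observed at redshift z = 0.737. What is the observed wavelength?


lam_obs = lam_emit * (1 + z) = 486.1 * (1 + 0.737) = 844.3557

844.3557 nm


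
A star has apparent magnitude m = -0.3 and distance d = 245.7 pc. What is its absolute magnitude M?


M = m - 5*log10(d) + 5 = -0.3 - 5*log10(245.7) + 5 = -7.252

-7.252


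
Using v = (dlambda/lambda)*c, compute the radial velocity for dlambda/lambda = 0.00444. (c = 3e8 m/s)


v = (dlambda/lambda) * c = 0.00444 * 3e8 = 1.332e+06

1.332e+06 m/s


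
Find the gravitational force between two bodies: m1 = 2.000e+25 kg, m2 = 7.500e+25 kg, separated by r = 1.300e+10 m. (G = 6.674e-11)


F = G*m1*m2/r^2 = 6.674e-11 * 2.000e+25 * 7.500e+25 / (1.300e+10)^2 = 6.674e-11 * 1.500e+51 / 1.690e+20 = 5.924e+20

5.924e+20 N


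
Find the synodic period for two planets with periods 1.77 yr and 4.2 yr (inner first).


1/P_syn = |1/P1 - 1/P2| = |1/1.77 - 1/4.2| => P_syn = 3.0593

3.0593 years


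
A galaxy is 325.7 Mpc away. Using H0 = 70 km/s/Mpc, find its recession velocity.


v = H0 * d = 70 * 325.7 = 22799.0

22799.0 km/s


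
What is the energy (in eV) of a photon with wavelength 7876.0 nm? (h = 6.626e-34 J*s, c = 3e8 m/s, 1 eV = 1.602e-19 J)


E = hc/lambda = 6.626e-34 * 3e8 / 7.876e-06 = 2.524e-20 J = 0.1575 eV

0.1575 eV


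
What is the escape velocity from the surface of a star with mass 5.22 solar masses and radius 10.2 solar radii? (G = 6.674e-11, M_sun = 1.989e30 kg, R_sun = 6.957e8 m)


M = 5.22 * 1.989e30 kg = 1.038258e+31 kg; R = 10.2 * 6.957e8 m = 7.09614e+09 m. v_esc = sqrt(2GM/R) = sqrt(2 * 6.674e-11 * 1.038258e+31 / 7.09614e+09) = 441926.1029

441926.1029 m/s


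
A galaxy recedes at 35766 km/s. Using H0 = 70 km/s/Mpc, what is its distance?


d = v / H0 = 35766 / 70 = 510.9429

510.9429 Mpc


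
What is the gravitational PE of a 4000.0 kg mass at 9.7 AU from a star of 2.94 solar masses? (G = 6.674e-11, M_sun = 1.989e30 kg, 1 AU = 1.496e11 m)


M = 2.94 * 1.989e30 kg = 5.84766e+30 kg; r = 9.7 AU * 1.496e11 m/AU = 1.45112e+12 m. U = -GM*m/r = -(6.674e-11 * 5.84766e+30 * 4000.0) / 1.45112e+12 = -1.076e+12

-1.076e+12 J


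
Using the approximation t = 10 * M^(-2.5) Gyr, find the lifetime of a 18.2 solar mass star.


t = 10 * M^(-2.5) = 10 * 18.2^(-2.5) = 0.0071

0.0071 Gyr


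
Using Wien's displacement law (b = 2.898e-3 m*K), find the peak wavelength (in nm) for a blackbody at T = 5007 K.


lam_max = b / T = 2.898e-3 / 5007 = 5.788e-07 m = 578.7897 nm

578.7897 nm


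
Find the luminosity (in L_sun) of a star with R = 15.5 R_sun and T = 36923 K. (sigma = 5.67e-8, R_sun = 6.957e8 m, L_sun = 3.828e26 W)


R = 15.5 * 6.957e8 m = 1.078335e+10 m. L = 4*pi*R^2*sigma*T^4 = 4*pi*(1.078335e+10)^2 * 5.67e-8 * 36923^4 = 1.539884853e+32 W. L/L_sun = 1.539884853e+32 / 3.828e26 = 402268.7704

402268.7704 L_sun


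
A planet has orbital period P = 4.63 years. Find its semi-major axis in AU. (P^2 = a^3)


a = P^(2/3) = 4.63^(2/3) = 2.7779

2.7779 AU


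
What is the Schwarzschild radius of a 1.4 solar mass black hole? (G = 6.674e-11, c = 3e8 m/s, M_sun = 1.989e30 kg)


M = 1.4 * 1.989e30 kg = 2.7846e+30 kg. rs = 2GM/c^2 = 2 * 6.674e-11 * 2.7846e+30 / (3e8)^2 = 4129.8712

4129.8712 m


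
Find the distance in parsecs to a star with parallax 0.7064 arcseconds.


d = 1/p = 1/0.7064 = 1.4156

1.4156 pc


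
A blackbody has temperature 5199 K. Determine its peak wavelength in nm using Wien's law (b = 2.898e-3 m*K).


lam_max = b / T = 2.898e-3 / 5199 = 5.574e-07 m = 557.4149 nm

557.4149 nm


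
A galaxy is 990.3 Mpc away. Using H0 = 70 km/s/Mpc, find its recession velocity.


v = H0 * d = 70 * 990.3 = 69321.0

69321.0 km/s


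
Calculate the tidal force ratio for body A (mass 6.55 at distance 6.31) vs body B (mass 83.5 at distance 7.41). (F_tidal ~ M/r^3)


Ratio = (M1/r1^3) / (M2/r2^3) = (6.55/6.31^3) / (83.5/7.41^3) = 0.127

0.127


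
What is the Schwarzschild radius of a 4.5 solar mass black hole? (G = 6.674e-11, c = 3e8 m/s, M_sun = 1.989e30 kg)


M = 4.5 * 1.989e30 kg = 8.9505e+30 kg. rs = 2GM/c^2 = 2 * 6.674e-11 * 8.9505e+30 / (3e8)^2 = 13274.586

13274.586 m


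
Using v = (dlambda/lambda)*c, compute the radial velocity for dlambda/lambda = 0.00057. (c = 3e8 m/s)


v = (dlambda/lambda) * c = 0.00057 * 3e8 = 171000.0

171000.0 m/s


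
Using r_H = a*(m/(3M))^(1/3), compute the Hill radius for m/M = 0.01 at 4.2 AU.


r_H = a * (m/3M)^(1/3) = 4.2 * (0.01/3)^(1/3) = 0.6274

0.6274 AU


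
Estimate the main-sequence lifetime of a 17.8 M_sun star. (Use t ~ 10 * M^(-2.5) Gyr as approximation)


t = 10 * M^(-2.5) = 10 * 17.8^(-2.5) = 0.0075

0.0075 Gyr


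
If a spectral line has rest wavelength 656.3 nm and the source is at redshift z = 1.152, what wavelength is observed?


lam_obs = lam_emit * (1 + z) = 656.3 * (1 + 1.152) = 1412.3576

1412.3576 nm


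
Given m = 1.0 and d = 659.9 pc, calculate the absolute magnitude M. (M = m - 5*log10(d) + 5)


M = m - 5*log10(d) + 5 = 1.0 - 5*log10(659.9) + 5 = -8.0974

-8.0974


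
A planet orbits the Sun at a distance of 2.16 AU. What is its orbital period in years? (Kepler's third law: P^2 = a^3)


P = a^(3/2) = 2.16^1.5 = 3.1745

3.1745 years


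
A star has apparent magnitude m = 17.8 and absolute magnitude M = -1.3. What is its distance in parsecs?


d = 10^((m - M + 5)/5) = 10^((17.8 - -1.3 + 5)/5) = 66069.3448

66069.3448 pc


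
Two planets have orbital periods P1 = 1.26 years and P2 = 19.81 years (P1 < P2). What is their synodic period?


1/P_syn = |1/P1 - 1/P2| = |1/1.26 - 1/19.81| => P_syn = 1.3456

1.3456 years


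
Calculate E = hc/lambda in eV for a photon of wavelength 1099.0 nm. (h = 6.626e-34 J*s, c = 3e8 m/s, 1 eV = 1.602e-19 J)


E = hc/lambda = 6.626e-34 * 3e8 / 1.099e-06 = 1.809e-19 J = 1.129 eV

1.129 eV


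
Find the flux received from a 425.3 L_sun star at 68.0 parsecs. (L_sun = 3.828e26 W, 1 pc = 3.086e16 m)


F = L / (4*pi*d^2) = 1.628e+29 / (4*pi*(2.098e+18)^2) = 2.942e-09

2.942e-09 W/m^2


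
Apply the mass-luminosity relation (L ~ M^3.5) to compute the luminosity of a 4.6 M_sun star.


L/L_sun = (M/M_sun)^3.5 = 4.6^3.5 = 208.7625

208.7625 L_sun


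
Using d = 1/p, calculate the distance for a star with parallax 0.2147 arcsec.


d = 1/p = 1/0.2147 = 4.6577

4.6577 pc


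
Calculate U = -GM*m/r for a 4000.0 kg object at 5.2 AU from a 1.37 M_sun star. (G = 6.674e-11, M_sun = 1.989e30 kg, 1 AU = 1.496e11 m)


M = 1.37 * 1.989e30 kg = 2.72493e+30 kg; r = 5.2 AU * 1.496e11 m/AU = 7.7792e+11 m. U = -GM*m/r = -(6.674e-11 * 2.72493e+30 * 4000.0) / 7.7792e+11 = -9.351e+11

-9.351e+11 J


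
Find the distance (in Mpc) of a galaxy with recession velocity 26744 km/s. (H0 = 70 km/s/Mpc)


d = v / H0 = 26744 / 70 = 382.0571

382.0571 Mpc


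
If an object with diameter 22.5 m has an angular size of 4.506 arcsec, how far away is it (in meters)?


D = size / theta_rad, theta_rad = 4.506 * pi/(180*3600) = 2.185e-05, D = 1.030e+06

1.030e+06 m


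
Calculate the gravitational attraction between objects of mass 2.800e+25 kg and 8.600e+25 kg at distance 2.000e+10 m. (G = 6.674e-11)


F = G*m1*m2/r^2 = 6.674e-11 * 2.800e+25 * 8.600e+25 / (2.000e+10)^2 = 6.674e-11 * 2.408e+51 / 4.000e+20 = 4.018e+20

4.018e+20 N


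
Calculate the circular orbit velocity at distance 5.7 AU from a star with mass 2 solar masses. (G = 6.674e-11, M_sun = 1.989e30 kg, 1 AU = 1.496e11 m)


v = sqrt(GM/r) = sqrt(6.674e-11 * 3.978e+30 / 8.527e+11) = 17645.0245

17645.0245 m/s


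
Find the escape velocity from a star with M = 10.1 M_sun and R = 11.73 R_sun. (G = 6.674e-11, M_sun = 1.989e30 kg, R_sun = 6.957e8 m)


M = 10.1 * 1.989e30 kg = 2.00889e+31 kg; R = 11.73 * 6.957e8 m = 8.160561e+09 m. v_esc = sqrt(2GM/R) = sqrt(2 * 6.674e-11 * 2.00889e+31 / 8.160561e+09) = 573226.3816

573226.3816 m/s


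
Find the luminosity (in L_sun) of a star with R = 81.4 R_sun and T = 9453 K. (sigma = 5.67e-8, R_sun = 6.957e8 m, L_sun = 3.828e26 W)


R = 81.4 * 6.957e8 m = 5.662998e+10 m. L = 4*pi*R^2*sigma*T^4 = 4*pi*(5.662998e+10)^2 * 5.67e-8 * 9453^4 = 1.824586138e+31 W. L/L_sun = 1.824586138e+31 / 3.828e26 = 47664.2147

47664.2147 L_sun


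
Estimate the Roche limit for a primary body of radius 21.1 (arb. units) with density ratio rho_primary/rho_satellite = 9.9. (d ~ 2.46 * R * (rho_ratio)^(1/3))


d_Roche = 2.46 * 21.1 * 9.9^(1/3) = 111.4541

111.4541


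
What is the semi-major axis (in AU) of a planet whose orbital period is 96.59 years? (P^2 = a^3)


a = P^(2/3) = 96.59^(2/3) = 21.0517

21.0517 AU


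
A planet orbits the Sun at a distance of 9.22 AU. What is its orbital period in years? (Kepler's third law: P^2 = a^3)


P = a^(3/2) = 9.22^1.5 = 27.996

27.996 years


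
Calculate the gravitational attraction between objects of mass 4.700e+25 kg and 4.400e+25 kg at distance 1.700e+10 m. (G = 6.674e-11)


F = G*m1*m2/r^2 = 6.674e-11 * 4.700e+25 * 4.400e+25 / (1.700e+10)^2 = 6.674e-11 * 2.068e+51 / 2.890e+20 = 4.776e+20

4.776e+20 N


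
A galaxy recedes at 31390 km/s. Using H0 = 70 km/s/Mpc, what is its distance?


d = v / H0 = 31390 / 70 = 448.4286

448.4286 Mpc


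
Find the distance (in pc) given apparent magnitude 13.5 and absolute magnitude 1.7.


d = 10^((m - M + 5)/5) = 10^((13.5 - 1.7 + 5)/5) = 2290.8677

2290.8677 pc


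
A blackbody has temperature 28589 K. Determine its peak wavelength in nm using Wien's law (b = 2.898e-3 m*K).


lam_max = b / T = 2.898e-3 / 28589 = 1.014e-07 m = 101.3677 nm

101.3677 nm


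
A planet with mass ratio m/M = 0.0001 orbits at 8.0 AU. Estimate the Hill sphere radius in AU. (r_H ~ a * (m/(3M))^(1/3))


r_H = a * (m/3M)^(1/3) = 8.0 * (0.0001/3)^(1/3) = 0.2575

0.2575 AU


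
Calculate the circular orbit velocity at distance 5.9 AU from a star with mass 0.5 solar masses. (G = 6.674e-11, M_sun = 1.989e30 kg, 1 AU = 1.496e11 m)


v = sqrt(GM/r) = sqrt(6.674e-11 * 9.945e+29 / 8.826e+11) = 8671.689

8671.689 m/s


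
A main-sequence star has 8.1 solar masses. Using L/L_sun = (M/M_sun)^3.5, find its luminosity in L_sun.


L/L_sun = (M/M_sun)^3.5 = 8.1^3.5 = 1512.5076

1512.5076 L_sun


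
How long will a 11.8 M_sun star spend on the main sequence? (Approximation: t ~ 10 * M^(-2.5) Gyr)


t = 10 * M^(-2.5) = 10 * 11.8^(-2.5) = 0.0209

0.0209 Gyr


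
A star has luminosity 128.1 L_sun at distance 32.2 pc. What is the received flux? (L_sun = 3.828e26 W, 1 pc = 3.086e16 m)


F = L / (4*pi*d^2) = 4.904e+28 / (4*pi*(9.937e+17)^2) = 3.952e-09

3.952e-09 W/m^2


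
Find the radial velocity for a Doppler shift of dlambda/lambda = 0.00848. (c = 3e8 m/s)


v = (dlambda/lambda) * c = 0.00848 * 3e8 = 2.544e+06

2.544e+06 m/s


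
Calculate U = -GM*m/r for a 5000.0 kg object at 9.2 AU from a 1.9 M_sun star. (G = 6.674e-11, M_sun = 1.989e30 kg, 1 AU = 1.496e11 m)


M = 1.9 * 1.989e30 kg = 3.7791e+30 kg; r = 9.2 AU * 1.496e11 m/AU = 1.37632e+12 m. U = -GM*m/r = -(6.674e-11 * 3.7791e+30 * 5000.0) / 1.37632e+12 = -9.163e+11

-9.163e+11 J


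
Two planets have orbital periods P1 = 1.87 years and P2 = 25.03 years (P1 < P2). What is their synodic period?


1/P_syn = |1/P1 - 1/P2| = |1/1.87 - 1/25.03| => P_syn = 2.021

2.021 years


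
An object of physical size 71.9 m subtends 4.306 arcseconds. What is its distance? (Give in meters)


D = size / theta_rad, theta_rad = 4.306 * pi/(180*3600) = 2.088e-05, D = 3.444e+06

3.444e+06 m


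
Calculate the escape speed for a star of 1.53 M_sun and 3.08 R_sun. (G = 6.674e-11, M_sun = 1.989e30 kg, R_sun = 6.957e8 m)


M = 1.53 * 1.989e30 kg = 3.04317e+30 kg; R = 3.08 * 6.957e8 m = 2.142756e+09 m. v_esc = sqrt(2GM/R) = sqrt(2 * 6.674e-11 * 3.04317e+30 / 2.142756e+09) = 435396.4122

435396.4122 m/s


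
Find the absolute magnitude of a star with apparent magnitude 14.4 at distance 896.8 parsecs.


M = m - 5*log10(d) + 5 = 14.4 - 5*log10(896.8) + 5 = 4.6365

4.6365


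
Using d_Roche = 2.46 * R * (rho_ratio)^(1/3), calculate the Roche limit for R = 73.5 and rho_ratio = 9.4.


d_Roche = 2.46 * 73.5 * 9.4^(1/3) = 381.5912

381.5912


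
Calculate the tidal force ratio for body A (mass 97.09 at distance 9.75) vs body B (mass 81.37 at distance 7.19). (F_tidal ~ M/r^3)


Ratio = (M1/r1^3) / (M2/r2^3) = (97.09/9.75^3) / (81.37/7.19^3) = 0.4785

0.4785


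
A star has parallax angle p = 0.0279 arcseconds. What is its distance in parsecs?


d = 1/p = 1/0.0279 = 35.8423

35.8423 pc


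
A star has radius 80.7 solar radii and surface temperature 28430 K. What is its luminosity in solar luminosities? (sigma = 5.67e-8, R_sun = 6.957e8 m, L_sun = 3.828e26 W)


R = 80.7 * 6.957e8 m = 5.614299e+10 m. L = 4*pi*R^2*sigma*T^4 = 4*pi*(5.614299e+10)^2 * 5.67e-8 * 28430^4 = 1.46720716e+33 W. L/L_sun = 1.46720716e+33 / 3.828e26 = 3.833e+06

3.833e+06 L_sun


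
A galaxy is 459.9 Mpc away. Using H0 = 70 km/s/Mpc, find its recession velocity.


v = H0 * d = 70 * 459.9 = 32193.0

32193.0 km/s


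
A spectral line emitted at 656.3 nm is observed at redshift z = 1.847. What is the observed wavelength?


lam_obs = lam_emit * (1 + z) = 656.3 * (1 + 1.847) = 1868.4861

1868.4861 nm


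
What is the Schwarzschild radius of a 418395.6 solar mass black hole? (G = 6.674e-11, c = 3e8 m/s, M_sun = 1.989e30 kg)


M = 418395.6 * 1.989e30 kg = 8.321888484e+35 kg. rs = 2GM/c^2 = 2 * 6.674e-11 * 8.321888484e+35 / (3e8)^2 = 1.234e+09

1.234e+09 m


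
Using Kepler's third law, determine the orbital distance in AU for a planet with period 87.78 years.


a = P^(2/3) = 87.78^(2/3) = 19.7514

19.7514 AU


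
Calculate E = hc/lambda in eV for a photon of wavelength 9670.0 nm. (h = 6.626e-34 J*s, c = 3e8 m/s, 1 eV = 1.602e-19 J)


E = hc/lambda = 6.626e-34 * 3e8 / 9.670e-06 = 2.056e-20 J = 0.1283 eV

0.1283 eV


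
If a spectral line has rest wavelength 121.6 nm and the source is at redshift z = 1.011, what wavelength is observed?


lam_obs = lam_emit * (1 + z) = 121.6 * (1 + 1.011) = 244.5376

244.5376 nm


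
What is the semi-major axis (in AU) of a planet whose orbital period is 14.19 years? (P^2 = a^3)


a = P^(2/3) = 14.19^(2/3) = 5.8612

5.8612 AU


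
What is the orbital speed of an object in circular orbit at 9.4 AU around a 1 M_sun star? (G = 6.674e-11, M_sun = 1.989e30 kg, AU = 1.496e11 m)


v = sqrt(GM/r) = sqrt(6.674e-11 * 1.989e+30 / 1.406e+12) = 9715.8493

9715.8493 m/s


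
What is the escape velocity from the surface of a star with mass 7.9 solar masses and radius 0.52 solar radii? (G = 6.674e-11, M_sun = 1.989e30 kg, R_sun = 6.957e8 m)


M = 7.9 * 1.989e30 kg = 1.57131e+31 kg; R = 0.52 * 6.957e8 m = 3.61764e+08 m. v_esc = sqrt(2GM/R) = sqrt(2 * 6.674e-11 * 1.57131e+31 / 3.61764e+08) = 2.408e+06

2.408e+06 m/s


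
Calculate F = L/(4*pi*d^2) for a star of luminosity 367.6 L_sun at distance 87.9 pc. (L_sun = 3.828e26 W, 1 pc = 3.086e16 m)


F = L / (4*pi*d^2) = 1.407e+29 / (4*pi*(2.713e+18)^2) = 1.522e-09

1.522e-09 W/m^2


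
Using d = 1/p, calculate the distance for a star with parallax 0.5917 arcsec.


d = 1/p = 1/0.5917 = 1.69

1.69 pc


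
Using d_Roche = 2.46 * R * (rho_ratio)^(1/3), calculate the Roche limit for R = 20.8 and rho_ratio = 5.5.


d_Roche = 2.46 * 20.8 * 5.5^(1/3) = 90.3204

90.3204


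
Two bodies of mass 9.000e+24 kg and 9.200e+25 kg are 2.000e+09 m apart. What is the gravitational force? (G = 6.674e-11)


F = G*m1*m2/r^2 = 6.674e-11 * 9.000e+24 * 9.200e+25 / (2.000e+09)^2 = 6.674e-11 * 8.280e+50 / 4.000e+18 = 1.382e+22

1.382e+22 N


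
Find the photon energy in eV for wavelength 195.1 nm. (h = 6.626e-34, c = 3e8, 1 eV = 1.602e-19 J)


E = hc/lambda = 6.626e-34 * 3e8 / 1.951e-07 = 1.019e-18 J = 6.3599 eV

6.3599 eV


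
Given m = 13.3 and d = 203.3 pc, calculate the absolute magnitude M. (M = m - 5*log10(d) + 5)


M = m - 5*log10(d) + 5 = 13.3 - 5*log10(203.3) + 5 = 6.7593

6.7593


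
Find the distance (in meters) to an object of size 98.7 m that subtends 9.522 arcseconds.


D = size / theta_rad, theta_rad = 9.522 * pi/(180*3600) = 4.616e-05, D = 2.138e+06

2.138e+06 m


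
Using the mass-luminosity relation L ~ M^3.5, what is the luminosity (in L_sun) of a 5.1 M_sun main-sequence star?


L/L_sun = (M/M_sun)^3.5 = 5.1^3.5 = 299.5681

299.5681 L_sun


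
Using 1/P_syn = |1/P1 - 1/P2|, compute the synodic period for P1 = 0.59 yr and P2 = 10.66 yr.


1/P_syn = |1/P1 - 1/P2| = |1/0.59 - 1/10.66| => P_syn = 0.6246

0.6246 years


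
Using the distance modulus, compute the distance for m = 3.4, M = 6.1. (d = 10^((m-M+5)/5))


d = 10^((m - M + 5)/5) = 10^((3.4 - 6.1 + 5)/5) = 2.884

2.884 pc


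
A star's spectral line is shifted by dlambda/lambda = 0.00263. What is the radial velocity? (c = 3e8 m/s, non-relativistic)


v = (dlambda/lambda) * c = 0.00263 * 3e8 = 789000.0

789000.0 m/s


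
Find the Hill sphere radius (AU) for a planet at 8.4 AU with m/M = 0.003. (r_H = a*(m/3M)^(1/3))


r_H = a * (m/3M)^(1/3) = 8.4 * (0.003/3)^(1/3) = 0.84

0.84 AU


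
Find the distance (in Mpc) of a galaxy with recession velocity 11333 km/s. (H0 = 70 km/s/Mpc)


d = v / H0 = 11333 / 70 = 161.9

161.9 Mpc


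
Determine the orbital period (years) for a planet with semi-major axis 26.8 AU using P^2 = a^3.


P = a^(3/2) = 26.8^1.5 = 138.7402

138.7402 years


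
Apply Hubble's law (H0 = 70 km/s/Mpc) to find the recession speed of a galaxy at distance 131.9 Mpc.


v = H0 * d = 70 * 131.9 = 9233.0

9233.0 km/s


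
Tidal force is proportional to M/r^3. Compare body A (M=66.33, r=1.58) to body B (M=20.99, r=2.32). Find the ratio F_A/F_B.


Ratio = (M1/r1^3) / (M2/r2^3) = (66.33/1.58^3) / (20.99/2.32^3) = 10.0044

10.0044


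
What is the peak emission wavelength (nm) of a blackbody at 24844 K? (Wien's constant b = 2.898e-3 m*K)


lam_max = b / T = 2.898e-3 / 24844 = 1.166e-07 m = 116.6479 nm

116.6479 nm


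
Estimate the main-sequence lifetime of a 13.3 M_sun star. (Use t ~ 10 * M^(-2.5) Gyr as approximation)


t = 10 * M^(-2.5) = 10 * 13.3^(-2.5) = 0.0155

0.0155 Gyr


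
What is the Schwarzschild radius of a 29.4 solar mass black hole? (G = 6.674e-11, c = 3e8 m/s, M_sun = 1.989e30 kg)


M = 29.4 * 1.989e30 kg = 5.84766e+31 kg. rs = 2GM/c^2 = 2 * 6.674e-11 * 5.84766e+31 / (3e8)^2 = 86727.2952

86727.2952 m


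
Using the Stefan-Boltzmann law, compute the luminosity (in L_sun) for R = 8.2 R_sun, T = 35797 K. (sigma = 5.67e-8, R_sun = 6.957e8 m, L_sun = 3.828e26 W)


R = 8.2 * 6.957e8 m = 5.70474e+09 m. L = 4*pi*R^2*sigma*T^4 = 4*pi*(5.70474e+09)^2 * 5.67e-8 * 35797^4 = 3.807598625e+31 W. L/L_sun = 3.807598625e+31 / 3.828e26 = 99467.0487

99467.0487 L_sun


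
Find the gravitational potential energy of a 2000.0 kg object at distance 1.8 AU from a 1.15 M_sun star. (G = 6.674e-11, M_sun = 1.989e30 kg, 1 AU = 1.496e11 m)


M = 1.15 * 1.989e30 kg = 2.28735e+30 kg; r = 1.8 AU * 1.496e11 m/AU = 2.6928e+11 m. U = -GM*m/r = -(6.674e-11 * 2.28735e+30 * 2000.0) / 2.6928e+11 = -1.134e+12

-1.134e+12 J


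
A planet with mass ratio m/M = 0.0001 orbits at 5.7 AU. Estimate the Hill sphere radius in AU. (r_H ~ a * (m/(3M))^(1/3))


r_H = a * (m/3M)^(1/3) = 5.7 * (0.0001/3)^(1/3) = 0.1834

0.1834 AU


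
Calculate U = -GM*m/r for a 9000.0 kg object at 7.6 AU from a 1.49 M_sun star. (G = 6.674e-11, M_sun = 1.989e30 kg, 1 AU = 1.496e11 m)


M = 1.49 * 1.989e30 kg = 2.96361e+30 kg; r = 7.6 AU * 1.496e11 m/AU = 1.13696e+12 m. U = -GM*m/r = -(6.674e-11 * 2.96361e+30 * 9000.0) / 1.13696e+12 = -1.566e+12

-1.566e+12 J


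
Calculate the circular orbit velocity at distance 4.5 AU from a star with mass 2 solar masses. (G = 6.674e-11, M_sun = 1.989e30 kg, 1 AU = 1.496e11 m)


v = sqrt(GM/r) = sqrt(6.674e-11 * 3.978e+30 / 6.732e+11) = 19858.8199

19858.8199 m/s


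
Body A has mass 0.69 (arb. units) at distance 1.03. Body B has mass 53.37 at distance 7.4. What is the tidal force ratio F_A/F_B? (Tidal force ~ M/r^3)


Ratio = (M1/r1^3) / (M2/r2^3) = (0.69/1.03^3) / (53.37/7.4^3) = 4.7944

4.7944


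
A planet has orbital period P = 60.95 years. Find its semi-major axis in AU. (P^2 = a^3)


a = P^(2/3) = 60.95^(2/3) = 15.4875

15.4875 AU


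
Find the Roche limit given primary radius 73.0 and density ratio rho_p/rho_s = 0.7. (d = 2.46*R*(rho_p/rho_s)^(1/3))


d_Roche = 2.46 * 73.0 * 0.7^(1/3) = 159.4498

159.4498


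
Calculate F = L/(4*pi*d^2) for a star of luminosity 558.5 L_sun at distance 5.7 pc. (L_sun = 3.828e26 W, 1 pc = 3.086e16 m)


F = L / (4*pi*d^2) = 2.138e+29 / (4*pi*(1.759e+17)^2) = 5.498e-07

5.498e-07 W/m^2


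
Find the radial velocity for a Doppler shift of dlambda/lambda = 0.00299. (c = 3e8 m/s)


v = (dlambda/lambda) * c = 0.00299 * 3e8 = 897000.0

897000.0 m/s


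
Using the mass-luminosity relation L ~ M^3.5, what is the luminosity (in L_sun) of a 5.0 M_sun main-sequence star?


L/L_sun = (M/M_sun)^3.5 = 5.0^3.5 = 279.5085

279.5085 L_sun


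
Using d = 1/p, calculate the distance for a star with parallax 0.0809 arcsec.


d = 1/p = 1/0.0809 = 12.3609

12.3609 pc


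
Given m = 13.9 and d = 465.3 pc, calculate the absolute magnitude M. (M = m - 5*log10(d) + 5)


M = m - 5*log10(d) + 5 = 13.9 - 5*log10(465.3) + 5 = 5.5613

5.5613


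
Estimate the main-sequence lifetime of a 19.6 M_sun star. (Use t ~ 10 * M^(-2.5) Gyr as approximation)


t = 10 * M^(-2.5) = 10 * 19.6^(-2.5) = 0.0059

0.0059 Gyr


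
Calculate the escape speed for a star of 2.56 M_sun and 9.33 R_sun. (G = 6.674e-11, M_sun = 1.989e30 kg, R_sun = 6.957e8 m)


M = 2.56 * 1.989e30 kg = 5.09184e+30 kg; R = 9.33 * 6.957e8 m = 6.490881e+09 m. v_esc = sqrt(2GM/R) = sqrt(2 * 6.674e-11 * 5.09184e+30 / 6.490881e+09) = 323588.9253

323588.9253 m/s


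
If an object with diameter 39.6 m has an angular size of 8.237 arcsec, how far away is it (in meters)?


D = size / theta_rad, theta_rad = 8.237 * pi/(180*3600) = 3.993e-05, D = 991633.6442

991633.6442 m


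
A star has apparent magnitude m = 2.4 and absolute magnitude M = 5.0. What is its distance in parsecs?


d = 10^((m - M + 5)/5) = 10^((2.4 - 5.0 + 5)/5) = 3.02

3.02 pc


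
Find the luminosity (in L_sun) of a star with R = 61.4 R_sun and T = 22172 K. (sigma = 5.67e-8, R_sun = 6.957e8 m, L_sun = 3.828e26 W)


R = 61.4 * 6.957e8 m = 4.271598e+10 m. L = 4*pi*R^2*sigma*T^4 = 4*pi*(4.271598e+10)^2 * 5.67e-8 * 22172^4 = 3.141905739e+32 W. L/L_sun = 3.141905739e+32 / 3.828e26 = 820769.5244

820769.5244 L_sun


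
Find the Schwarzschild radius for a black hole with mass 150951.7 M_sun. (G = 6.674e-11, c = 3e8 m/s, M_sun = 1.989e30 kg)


M = 150951.7 * 1.989e30 kg = 3.002429313e+35 kg. rs = 2GM/c^2 = 2 * 6.674e-11 * 3.002429313e+35 / (3e8)^2 = 4.453e+08

4.453e+08 m


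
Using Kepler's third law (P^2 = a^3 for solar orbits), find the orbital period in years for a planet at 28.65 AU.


P = a^(3/2) = 28.65^1.5 = 153.3511

153.3511 years


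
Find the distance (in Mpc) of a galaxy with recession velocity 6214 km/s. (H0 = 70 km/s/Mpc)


d = v / H0 = 6214 / 70 = 88.7714

88.7714 Mpc


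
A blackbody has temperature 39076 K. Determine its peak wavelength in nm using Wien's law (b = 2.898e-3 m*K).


lam_max = b / T = 2.898e-3 / 39076 = 7.416e-08 m = 74.1632 nm

74.1632 nm


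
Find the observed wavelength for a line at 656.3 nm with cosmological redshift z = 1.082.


lam_obs = lam_emit * (1 + z) = 656.3 * (1 + 1.082) = 1366.4166

1366.4166 nm


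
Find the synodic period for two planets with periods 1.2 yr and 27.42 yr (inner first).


1/P_syn = |1/P1 - 1/P2| = |1/1.2 - 1/27.42| => P_syn = 1.2549

1.2549 years


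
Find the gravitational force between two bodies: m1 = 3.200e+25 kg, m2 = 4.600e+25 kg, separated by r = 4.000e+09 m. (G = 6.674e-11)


F = G*m1*m2/r^2 = 6.674e-11 * 3.200e+25 * 4.600e+25 / (4.000e+09)^2 = 6.674e-11 * 1.472e+51 / 1.600e+19 = 6.140e+21

6.140e+21 N


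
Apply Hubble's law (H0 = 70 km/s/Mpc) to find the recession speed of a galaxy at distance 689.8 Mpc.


v = H0 * d = 70 * 689.8 = 48286.0

48286.0 km/s


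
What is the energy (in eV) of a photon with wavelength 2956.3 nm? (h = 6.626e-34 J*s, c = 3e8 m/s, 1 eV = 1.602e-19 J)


E = hc/lambda = 6.626e-34 * 3e8 / 2.956e-06 = 6.724e-20 J = 0.4197 eV

0.4197 eV


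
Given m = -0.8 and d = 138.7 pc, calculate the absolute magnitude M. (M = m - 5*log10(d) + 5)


M = m - 5*log10(d) + 5 = -0.8 - 5*log10(138.7) + 5 = -6.5104

-6.5104


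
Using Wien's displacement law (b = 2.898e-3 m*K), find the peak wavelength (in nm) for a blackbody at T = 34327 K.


lam_max = b / T = 2.898e-3 / 34327 = 8.442e-08 m = 84.4233 nm

84.4233 nm


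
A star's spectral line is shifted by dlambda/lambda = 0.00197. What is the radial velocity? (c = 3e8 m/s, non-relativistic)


v = (dlambda/lambda) * c = 0.00197 * 3e8 = 591000.0

591000.0 m/s


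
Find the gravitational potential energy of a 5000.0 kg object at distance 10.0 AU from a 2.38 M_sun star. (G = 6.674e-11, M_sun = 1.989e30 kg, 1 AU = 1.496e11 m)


M = 2.38 * 1.989e30 kg = 4.73382e+30 kg; r = 10.0 AU * 1.496e11 m/AU = 1.496e+12 m. U = -GM*m/r = -(6.674e-11 * 4.73382e+30 * 5000.0) / 1.496e+12 = -1.056e+12

-1.056e+12 J


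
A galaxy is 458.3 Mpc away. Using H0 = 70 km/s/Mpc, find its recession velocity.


v = H0 * d = 70 * 458.3 = 32081.0

32081.0 km/s


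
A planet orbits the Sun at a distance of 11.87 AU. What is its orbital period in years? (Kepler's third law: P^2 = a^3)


P = a^(3/2) = 11.87^1.5 = 40.8956

40.8956 years


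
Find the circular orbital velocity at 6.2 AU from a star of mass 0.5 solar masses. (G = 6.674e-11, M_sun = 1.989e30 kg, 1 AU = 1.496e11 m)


v = sqrt(GM/r) = sqrt(6.674e-11 * 9.945e+29 / 9.275e+11) = 8459.2888

8459.2888 m/s


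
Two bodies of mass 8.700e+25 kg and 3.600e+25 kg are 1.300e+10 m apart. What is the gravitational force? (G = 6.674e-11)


F = G*m1*m2/r^2 = 6.674e-11 * 8.700e+25 * 3.600e+25 / (1.300e+10)^2 = 6.674e-11 * 3.132e+51 / 1.690e+20 = 1.237e+21

1.237e+21 N


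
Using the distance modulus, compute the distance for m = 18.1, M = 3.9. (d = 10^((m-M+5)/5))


d = 10^((m - M + 5)/5) = 10^((18.1 - 3.9 + 5)/5) = 6918.3097

6918.3097 pc


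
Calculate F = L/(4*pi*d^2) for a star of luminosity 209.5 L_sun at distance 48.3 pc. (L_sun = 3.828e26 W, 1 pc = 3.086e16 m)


F = L / (4*pi*d^2) = 8.020e+28 / (4*pi*(1.491e+18)^2) = 2.872e-09

2.872e-09 W/m^2


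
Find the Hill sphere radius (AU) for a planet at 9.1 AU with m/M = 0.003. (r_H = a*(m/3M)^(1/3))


r_H = a * (m/3M)^(1/3) = 9.1 * (0.003/3)^(1/3) = 0.91

0.91 AU


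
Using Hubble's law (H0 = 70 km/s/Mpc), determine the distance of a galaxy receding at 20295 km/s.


d = v / H0 = 20295 / 70 = 289.9286

289.9286 Mpc


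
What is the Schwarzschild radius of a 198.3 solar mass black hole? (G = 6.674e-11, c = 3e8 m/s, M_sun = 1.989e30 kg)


M = 198.3 * 1.989e30 kg = 3.944187e+32 kg. rs = 2GM/c^2 = 2 * 6.674e-11 * 3.944187e+32 / (3e8)^2 = 584966.7564

584966.7564 m


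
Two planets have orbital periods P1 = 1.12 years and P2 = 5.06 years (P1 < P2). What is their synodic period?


1/P_syn = |1/P1 - 1/P2| = |1/1.12 - 1/5.06| => P_syn = 1.4384

1.4384 years


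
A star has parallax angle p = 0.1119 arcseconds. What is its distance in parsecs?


d = 1/p = 1/0.1119 = 8.9366

8.9366 pc


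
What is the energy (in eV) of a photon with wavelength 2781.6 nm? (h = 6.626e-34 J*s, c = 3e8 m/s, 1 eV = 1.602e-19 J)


E = hc/lambda = 6.626e-34 * 3e8 / 2.782e-06 = 7.146e-20 J = 0.4461 eV

0.4461 eV


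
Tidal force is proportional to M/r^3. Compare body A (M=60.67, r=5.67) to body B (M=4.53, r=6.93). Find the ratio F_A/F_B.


Ratio = (M1/r1^3) / (M2/r2^3) = (60.67/5.67^3) / (4.53/6.93^3) = 24.4527

24.4527


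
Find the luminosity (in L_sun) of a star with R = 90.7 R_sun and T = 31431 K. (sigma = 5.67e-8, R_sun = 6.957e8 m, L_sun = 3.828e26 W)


R = 90.7 * 6.957e8 m = 6.309999e+10 m. L = 4*pi*R^2*sigma*T^4 = 4*pi*(6.309999e+10)^2 * 5.67e-8 * 31431^4 = 2.768753536e+33 W. L/L_sun = 2.768753536e+33 / 3.828e26 = 7.233e+06

7.233e+06 L_sun


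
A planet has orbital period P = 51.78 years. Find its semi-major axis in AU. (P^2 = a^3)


a = P^(2/3) = 51.78^(2/3) = 13.8923

13.8923 AU


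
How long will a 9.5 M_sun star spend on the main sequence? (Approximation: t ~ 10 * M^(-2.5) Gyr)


t = 10 * M^(-2.5) = 10 * 9.5^(-2.5) = 0.0359

0.0359 Gyr


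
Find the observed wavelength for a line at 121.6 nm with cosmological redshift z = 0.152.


lam_obs = lam_emit * (1 + z) = 121.6 * (1 + 0.152) = 140.0832

140.0832 nm


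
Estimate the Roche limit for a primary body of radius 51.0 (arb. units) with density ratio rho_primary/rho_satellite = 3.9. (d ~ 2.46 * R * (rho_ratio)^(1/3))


d_Roche = 2.46 * 51.0 * 3.9^(1/3) = 197.4817

197.4817


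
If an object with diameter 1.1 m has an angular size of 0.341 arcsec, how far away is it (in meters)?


D = size / theta_rad, theta_rad = 0.341 * pi/(180*3600) = 1.653e-06, D = 665370.3427

665370.3427 m


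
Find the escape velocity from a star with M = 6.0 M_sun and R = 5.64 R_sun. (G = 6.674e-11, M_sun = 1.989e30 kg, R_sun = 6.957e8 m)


M = 6.0 * 1.989e30 kg = 1.1934e+31 kg; R = 5.64 * 6.957e8 m = 3.923748e+09 m. v_esc = sqrt(2GM/R) = sqrt(2 * 6.674e-11 * 1.1934e+31 / 3.923748e+09) = 637163.02

637163.02 m/s


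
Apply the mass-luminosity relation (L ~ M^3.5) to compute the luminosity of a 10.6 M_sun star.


L/L_sun = (M/M_sun)^3.5 = 10.6^3.5 = 3877.6672

3877.6672 L_sun


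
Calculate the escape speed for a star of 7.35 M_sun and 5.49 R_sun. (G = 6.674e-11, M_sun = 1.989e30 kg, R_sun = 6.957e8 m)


M = 7.35 * 1.989e30 kg = 1.461915e+31 kg; R = 5.49 * 6.957e8 m = 3.819393e+09 m. v_esc = sqrt(2GM/R) = sqrt(2 * 6.674e-11 * 1.461915e+31 / 3.819393e+09) = 714779.3318

714779.3318 m/s


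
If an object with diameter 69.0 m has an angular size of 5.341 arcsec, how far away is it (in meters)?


D = size / theta_rad, theta_rad = 5.341 * pi/(180*3600) = 2.589e-05, D = 2.665e+06

2.665e+06 m


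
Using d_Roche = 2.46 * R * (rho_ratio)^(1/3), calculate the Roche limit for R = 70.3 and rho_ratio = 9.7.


d_Roche = 2.46 * 70.3 * 9.7^(1/3) = 368.8199

368.8199


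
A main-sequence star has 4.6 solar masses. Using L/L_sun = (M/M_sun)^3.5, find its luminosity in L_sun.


L/L_sun = (M/M_sun)^3.5 = 4.6^3.5 = 208.7625

208.7625 L_sun


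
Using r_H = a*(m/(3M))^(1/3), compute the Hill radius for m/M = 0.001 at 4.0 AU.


r_H = a * (m/3M)^(1/3) = 4.0 * (0.001/3)^(1/3) = 0.2773

0.2773 AU


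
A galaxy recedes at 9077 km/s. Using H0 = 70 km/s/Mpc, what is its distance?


d = v / H0 = 9077 / 70 = 129.6714

129.6714 Mpc


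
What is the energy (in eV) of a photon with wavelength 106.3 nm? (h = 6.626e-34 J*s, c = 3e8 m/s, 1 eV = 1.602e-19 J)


E = hc/lambda = 6.626e-34 * 3e8 / 1.063e-07 = 1.870e-18 J = 11.6729 eV

11.6729 eV


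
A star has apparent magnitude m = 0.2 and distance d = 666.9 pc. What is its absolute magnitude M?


M = m - 5*log10(d) + 5 = 0.2 - 5*log10(666.9) + 5 = -8.9203

-8.9203


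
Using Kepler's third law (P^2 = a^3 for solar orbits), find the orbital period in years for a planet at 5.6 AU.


P = a^(3/2) = 5.6^1.5 = 13.252

13.252 years


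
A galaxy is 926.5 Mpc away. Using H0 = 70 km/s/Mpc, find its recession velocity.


v = H0 * d = 70 * 926.5 = 64855.0

64855.0 km/s


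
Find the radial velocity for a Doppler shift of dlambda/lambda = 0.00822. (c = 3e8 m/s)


v = (dlambda/lambda) * c = 0.00822 * 3e8 = 2.466e+06

2.466e+06 m/s


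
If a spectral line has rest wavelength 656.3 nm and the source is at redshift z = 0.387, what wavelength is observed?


lam_obs = lam_emit * (1 + z) = 656.3 * (1 + 0.387) = 910.2881

910.2881 nm


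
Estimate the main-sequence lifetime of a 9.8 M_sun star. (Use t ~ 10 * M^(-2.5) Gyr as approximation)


t = 10 * M^(-2.5) = 10 * 9.8^(-2.5) = 0.0333

0.0333 Gyr


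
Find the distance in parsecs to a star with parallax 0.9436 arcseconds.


d = 1/p = 1/0.9436 = 1.0598

1.0598 pc


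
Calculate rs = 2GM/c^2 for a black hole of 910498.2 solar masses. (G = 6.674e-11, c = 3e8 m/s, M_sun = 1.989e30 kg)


M = 910498.2 * 1.989e30 kg = 1.81098092e+36 kg. rs = 2GM/c^2 = 2 * 6.674e-11 * 1.81098092e+36 / (3e8)^2 = 2.686e+09

2.686e+09 m


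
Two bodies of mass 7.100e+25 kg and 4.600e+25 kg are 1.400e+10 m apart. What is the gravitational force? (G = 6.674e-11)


F = G*m1*m2/r^2 = 6.674e-11 * 7.100e+25 * 4.600e+25 / (1.400e+10)^2 = 6.674e-11 * 3.266e+51 / 1.960e+20 = 1.112e+21

1.112e+21 N
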